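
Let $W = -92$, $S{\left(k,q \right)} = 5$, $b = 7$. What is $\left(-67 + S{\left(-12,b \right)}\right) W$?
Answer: $5704$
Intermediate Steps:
$\left(-67 + S{\left(-12,b \right)}\right) W = \left(-67 + 5\right) \left(-92\right) = \left(-62\right) \left(-92\right) = 5704$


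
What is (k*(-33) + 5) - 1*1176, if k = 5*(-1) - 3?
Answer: -907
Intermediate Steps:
k = -8 (k = -5 - 3 = -8)
(k*(-33) + 5) - 1*1176 = (-8*(-33) + 5) - 1*1176 = (264 + 5) - 1176 = 269 - 1176 = -907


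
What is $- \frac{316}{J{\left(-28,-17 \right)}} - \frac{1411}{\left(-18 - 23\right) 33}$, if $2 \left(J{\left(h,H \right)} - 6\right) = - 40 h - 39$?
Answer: $\frac{687127}{1478829} \approx 0.46464$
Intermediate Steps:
$J{\left(h,H \right)} = - \frac{27}{2} - 20 h$ ($J{\left(h,H \right)} = 6 + \frac{- 40 h - 39}{2} = 6 + \frac{-39 - 40 h}{2} = 6 - \left(\frac{39}{2} + 20 h\right) = - \frac{27}{2} - 20 h$)
$- \frac{316}{J{\left(-28,-17 \right)}} - \frac{1411}{\left(-18 - 23\right) 33} = - \frac{316}{- \frac{27}{2} - -560} - \frac{1411}{\left(-18 - 23\right) 33} = - \frac{316}{- \frac{27}{2} + 560} - \frac{1411}{\left(-41\right) 33} = - \frac{316}{\frac{1093}{2}} - \frac{1411}{-1353} = \left(-316\right) \frac{2}{1093} - - \frac{1411}{1353} = - \frac{632}{1093} + \frac{1411}{1353} = \frac{687127}{1478829}$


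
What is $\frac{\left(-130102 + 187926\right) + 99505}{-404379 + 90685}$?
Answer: $- \frac{157329}{313694} \approx -0.50154$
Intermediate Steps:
$\frac{\left(-130102 + 187926\right) + 99505}{-404379 + 90685} = \frac{57824 + 99505}{-313694} = 157329 \left(- \frac{1}{313694}\right) = - \frac{157329}{313694}$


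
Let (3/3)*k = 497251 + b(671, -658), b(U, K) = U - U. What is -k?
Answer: -497251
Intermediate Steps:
b(U, K) = 0
k = 497251 (k = 497251 + 0 = 497251)
-k = -1*497251 = -497251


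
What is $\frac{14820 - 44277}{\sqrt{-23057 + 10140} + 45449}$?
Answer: $- \frac{446263731}{688541506} + \frac{9819 i \sqrt{12917}}{688541506} \approx -0.64813 + 0.0016208 i$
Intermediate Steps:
$\frac{14820 - 44277}{\sqrt{-23057 + 10140} + 45449} = - \frac{29457}{\sqrt{-12917} + 45449} = - \frac{29457}{i \sqrt{12917} + 45449} = - \frac{29457}{45449 + i \sqrt{12917}}$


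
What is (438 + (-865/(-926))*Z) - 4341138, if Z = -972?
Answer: -2010164490/463 ≈ -4.3416e+6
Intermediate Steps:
(438 + (-865/(-926))*Z) - 4341138 = (438 - 865/(-926)*(-972)) - 4341138 = (438 - 865*(-1/926)*(-972)) - 4341138 = (438 + (865/926)*(-972)) - 4341138 = (438 - 420390/463) - 4341138 = -217596/463 - 4341138 = -2010164490/463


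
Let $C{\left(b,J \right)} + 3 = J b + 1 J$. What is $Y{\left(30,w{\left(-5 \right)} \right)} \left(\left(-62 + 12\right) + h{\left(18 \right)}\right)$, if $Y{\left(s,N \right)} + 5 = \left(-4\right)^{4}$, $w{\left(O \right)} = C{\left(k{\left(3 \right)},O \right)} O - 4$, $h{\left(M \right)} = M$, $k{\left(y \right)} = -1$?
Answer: $-8032$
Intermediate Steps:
$C{\left(b,J \right)} = -3 + J + J b$ ($C{\left(b,J \right)} = -3 + \left(J b + 1 J\right) = -3 + \left(J b + J\right) = -3 + \left(J + J b\right) = -3 + J + J b$)
$w{\left(O \right)} = -4 - 3 O$ ($w{\left(O \right)} = \left(-3 + O + O \left(-1\right)\right) O - 4 = \left(-3 + O - O\right) O - 4 = - 3 O - 4 = -4 - 3 O$)
$Y{\left(s,N \right)} = 251$ ($Y{\left(s,N \right)} = -5 + \left(-4\right)^{4} = -5 + 256 = 251$)
$Y{\left(30,w{\left(-5 \right)} \right)} \left(\left(-62 + 12\right) + h{\left(18 \right)}\right) = 251 \left(\left(-62 + 12\right) + 18\right) = 251 \left(-50 + 18\right) = 251 \left(-32\right) = -8032$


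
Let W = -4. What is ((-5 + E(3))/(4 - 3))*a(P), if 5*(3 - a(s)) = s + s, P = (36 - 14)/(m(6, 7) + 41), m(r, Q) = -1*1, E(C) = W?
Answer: -1251/50 ≈ -25.020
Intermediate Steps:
E(C) = -4
m(r, Q) = -1
P = 11/20 (P = (36 - 14)/(-1 + 41) = 22/40 = 22*(1/40) = 11/20 ≈ 0.55000)
a(s) = 3 - 2*s/5 (a(s) = 3 - (s + s)/5 = 3 - 2*s/5)
((-5 + E(3))/(4 - 3))*a(P) = ((-5 - 4)/(4 - 3))*(3 - ⅖*11/20) = (-9/1)*(3 - 11/50) = -9*1*(139/50) = -9*139/50 = -1251/50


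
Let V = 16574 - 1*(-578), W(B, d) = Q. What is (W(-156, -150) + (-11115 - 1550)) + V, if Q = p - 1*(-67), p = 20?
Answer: 4574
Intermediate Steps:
Q = 87 (Q = 20 - 1*(-67) = 20 + 67 = 87)
W(B, d) = 87
V = 17152 (V = 16574 + 578 = 17152)
(W(-156, -150) + (-11115 - 1550)) + V = (87 + (-11115 - 1550)) + 17152 = (87 - 12665) + 17152 = -12578 + 17152 = 4574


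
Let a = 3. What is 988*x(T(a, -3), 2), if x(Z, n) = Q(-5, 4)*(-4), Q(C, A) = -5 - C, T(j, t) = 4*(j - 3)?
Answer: 0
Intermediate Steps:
T(j, t) = -12 + 4*j (T(j, t) = 4*(-3 + j) = -12 + 4*j)
x(Z, n) = 0 (x(Z, n) = (-5 - 1*(-5))*(-4) = (-5 + 5)*(-4) = 0*(-4) = 0)
988*x(T(a, -3), 2) = 988*0 = 0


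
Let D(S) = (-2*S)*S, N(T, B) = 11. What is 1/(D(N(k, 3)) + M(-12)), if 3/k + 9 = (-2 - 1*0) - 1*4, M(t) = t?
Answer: -1/254 ≈ -0.0039370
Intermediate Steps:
k = -⅕ (k = 3/(-9 + ((-2 - 1*0) - 1*4)) = 3/(-9 + ((-2 + 0) - 4)) = 3/(-9 + (-2 - 4)) = 3/(-9 - 6) = 3/(-15) = 3*(-1/15) = -⅕ ≈ -0.20000)
D(S) = -2*S²
1/(D(N(k, 3)) + M(-12)) = 1/(-2*11² - 12) = 1/(-2*121 - 12) = 1/(-242 - 12) = 1/(-254) = -1/254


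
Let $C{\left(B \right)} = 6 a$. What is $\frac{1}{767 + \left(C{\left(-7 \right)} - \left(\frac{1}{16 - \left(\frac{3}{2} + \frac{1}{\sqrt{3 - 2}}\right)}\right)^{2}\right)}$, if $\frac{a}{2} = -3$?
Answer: $\frac{729}{532895} \approx 0.001368$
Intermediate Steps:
$a = -6$ ($a = 2 \left(-3\right) = -6$)
$C{\left(B \right)} = -36$ ($C{\left(B \right)} = 6 \left(-6\right) = -36$)
$\frac{1}{767 + \left(C{\left(-7 \right)} - \left(\frac{1}{16 - \left(\frac{3}{2} + \frac{1}{\sqrt{3 - 2}}\right)}\right)^{2}\right)} = \frac{1}{767 - \left(36 + \left(\frac{1}{16 - \left(\frac{3}{2} + \frac{1}{\sqrt{3 - 2}}\right)}\right)^{2}\right)} = \frac{1}{767 - \left(36 + \left(\frac{1}{16 - \left(\frac{3}{2} + \frac{1}{\sqrt{1}}\right)}\right)^{2}\right)} = \frac{1}{767 - \left(36 + \left(\frac{1}{16 - \frac{5}{2}}\right)^{2}\right)} = \frac{1}{767 - \left(36 + \left(\frac{1}{\frac{27}{2}}\right)^{2}\right)} = \frac{1}{767 - \frac{26248}{729}} = \frac{1}{\frac{532895}{729}} = \frac{729}{532895}$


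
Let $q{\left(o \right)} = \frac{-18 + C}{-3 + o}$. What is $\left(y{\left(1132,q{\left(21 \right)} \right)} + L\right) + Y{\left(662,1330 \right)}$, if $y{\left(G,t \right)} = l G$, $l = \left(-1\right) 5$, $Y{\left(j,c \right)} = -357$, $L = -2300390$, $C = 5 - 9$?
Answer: $-2306407$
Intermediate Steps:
$C = -4$ ($C = 5 - 9 = -4$)
$q{\left(o \right)} = - \frac{22}{-3 + o}$ ($q{\left(o \right)} = \frac{-18 - 4}{-3 + o} = - \frac{22}{-3 + o}$)
$l = -5$
$y{\left(G,t \right)} = - 5 G$
$\left(y{\left(1132,q{\left(21 \right)} \right)} + L\right) + Y{\left(662,1330 \right)} = \left(\left(-5\right) 1132 - 2300390\right) - 357 = \left(-5660 - 2300390\right) - 357 = -2306050 - 357 = -2306407$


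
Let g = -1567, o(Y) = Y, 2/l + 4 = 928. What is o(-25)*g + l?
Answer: 18098851/462 ≈ 39175.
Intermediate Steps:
l = 1/462 (l = 2/(-4 + 928) = 2/924 = 2*(1/924) = 1/462 ≈ 0.0021645)
o(-25)*g + l = -25*(-1567) + 1/462 = 39175 + 1/462 = 18098851/462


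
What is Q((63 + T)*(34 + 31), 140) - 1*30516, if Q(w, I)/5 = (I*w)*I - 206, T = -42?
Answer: 133738454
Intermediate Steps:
Q(w, I) = -1030 + 5*w*I**2 (Q(w, I) = 5*((I*w)*I - 206) = 5*(w*I**2 - 206) = 5*(-206 + w*I**2) = -1030 + 5*w*I**2)
Q((63 + T)*(34 + 31), 140) - 1*30516 = (-1030 + 5*((63 - 42)*(34 + 31))*140**2) - 1*30516 = (-1030 + 5*(21*65)*19600) - 30516 = (-1030 + 5*1365*19600) - 30516 = (-1030 + 133770000) - 30516 = 133768970 - 30516 = 133738454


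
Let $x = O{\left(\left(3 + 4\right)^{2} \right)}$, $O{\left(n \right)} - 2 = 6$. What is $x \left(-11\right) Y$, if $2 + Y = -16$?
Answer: $1584$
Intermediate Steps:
$Y = -18$ ($Y = -2 - 16 = -18$)
$O{\left(n \right)} = 8$ ($O{\left(n \right)} = 2 + 6 = 8$)
$x = 8$
$x \left(-11\right) Y = 8 \left(-11\right) \left(-18\right) = \left(-88\right) \left(-18\right) = 1584$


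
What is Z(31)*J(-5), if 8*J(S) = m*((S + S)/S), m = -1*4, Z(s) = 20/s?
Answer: -20/31 ≈ -0.64516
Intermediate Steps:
m = -4
J(S) = -1 (J(S) = (-4*(S + S)/S)/8 = (-4*2*S/S)/8 = (-4*2)/8 = (⅛)*(-8) = -1)
Z(31)*J(-5) = (20/31)*(-1) = -20/31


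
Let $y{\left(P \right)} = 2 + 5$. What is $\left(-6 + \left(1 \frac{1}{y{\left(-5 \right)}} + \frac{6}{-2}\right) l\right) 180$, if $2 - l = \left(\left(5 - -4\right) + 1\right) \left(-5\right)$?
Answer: $- \frac{194760}{7} \approx -27823.0$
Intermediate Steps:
$l = 52$ ($l = 2 - \left(\left(5 - -4\right) + 1\right) \left(-5\right) = 2 - \left(\left(5 + 4\right) + 1\right) \left(-5\right) = 2 - \left(9 + 1\right) \left(-5\right) = 2 - 10 \left(-5\right) = 2 - -50 = 2 + 50 = 52$)
$y{\left(P \right)} = 7$
$\left(-6 + \left(1 \frac{1}{y{\left(-5 \right)}} + \frac{6}{-2}\right) l\right) 180 = \left(-6 + \left(1 \cdot \frac{1}{7} + \frac{6}{-2}\right) 52\right) 180 = \left(-6 + \left(1 \cdot \frac{1}{7} + 6 \left(- \frac{1}{2}\right)\right) 52\right) 180 = \left(-6 + \left(\frac{1}{7} - 3\right) 52\right) 180 = \left(-6 - \frac{1040}{7}\right) 180 = \left(- \frac{1082}{7}\right) 180 = - \frac{194760}{7}$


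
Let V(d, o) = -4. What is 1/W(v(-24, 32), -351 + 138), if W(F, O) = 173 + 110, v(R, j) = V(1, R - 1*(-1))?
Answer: 1/283 ≈ 0.0035336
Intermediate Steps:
v(R, j) = -4
W(F, O) = 283
1/W(v(-24, 32), -351 + 138) = 1/283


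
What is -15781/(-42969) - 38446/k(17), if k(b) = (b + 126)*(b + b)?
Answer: -787629476/104457639 ≈ -7.5402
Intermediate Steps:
k(b) = 2*b*(126 + b) (k(b) = (126 + b)*(2*b) = 2*b*(126 + b))
-15781/(-42969) - 38446/k(17) = -15781/(-42969) - 38446*1/(34*(126 + 17)) = -15781*(-1/42969) - 38446/(2*17*143) = 15781/42969 - 38446/4862 = 15781/42969 - 38446*1/4862 = 15781/42969 - 19223/2431 = -787629476/104457639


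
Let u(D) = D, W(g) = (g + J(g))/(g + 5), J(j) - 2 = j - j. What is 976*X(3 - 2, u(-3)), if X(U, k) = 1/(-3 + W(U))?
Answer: -1952/5 ≈ -390.40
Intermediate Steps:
J(j) = 2 (J(j) = 2 + (j - j) = 2 + 0 = 2)
W(g) = (2 + g)/(5 + g) (W(g) = (g + 2)/(g + 5) = (2 + g)/(5 + g))
X(U, k) = 1/(-3 + (2 + U)/(5 + U))
976*X(3 - 2, u(-3)) = 976*((5 + (3 - 2))/(-13 - 2*(3 - 2))) = 976*((5 + 1)/(-13 - 2*1)) = 976*(6/(-13 - 2)) = 976*(6/(-15)) = 976*(-1/15*6) = 976*(-⅖) = -1952/5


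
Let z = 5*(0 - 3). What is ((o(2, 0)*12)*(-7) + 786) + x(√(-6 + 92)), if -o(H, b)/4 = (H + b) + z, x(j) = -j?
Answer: -3582 - √86 ≈ -3591.3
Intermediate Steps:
z = -15 (z = 5*(-3) = -15)
o(H, b) = 60 - 4*H - 4*b (o(H, b) = -4*((H + b) - 15) = -4*(-15 + H + b) = 60 - 4*H - 4*b)
((o(2, 0)*12)*(-7) + 786) + x(√(-6 + 92)) = (((60 - 4*2 - 4*0)*12)*(-7) + 786) - √(-6 + 92) = (((60 - 8 + 0)*12)*(-7) + 786) - √86 = ((52*12)*(-7) + 786) - √86 = (624*(-7) + 786) - √86 = (-4368 + 786) - √86 = -3582 - √86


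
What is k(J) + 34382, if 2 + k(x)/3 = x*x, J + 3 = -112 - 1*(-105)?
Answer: 34676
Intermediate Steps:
J = -10 (J = -3 + (-112 - 1*(-105)) = -3 + (-112 + 105) = -3 - 7 = -10)
k(x) = -6 + 3*x² (k(x) = -6 + 3*(x*x) = -6 + 3*x²)
k(J) + 34382 = (-6 + 3*(-10)²) + 34382 = (-6 + 3*100) + 34382 = (-6 + 300) + 34382 = 294 + 34382 = 34676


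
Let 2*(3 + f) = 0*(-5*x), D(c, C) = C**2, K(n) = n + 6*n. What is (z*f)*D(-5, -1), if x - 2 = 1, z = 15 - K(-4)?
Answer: -129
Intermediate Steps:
K(n) = 7*n
z = 43 (z = 15 - 7*(-4) = 15 - 1*(-28) = 15 + 28 = 43)
x = 3 (x = 2 + 1 = 3)
f = -3 (f = -3 + (0*(-5*3))/2 = -3 + (0*(-15))/2 = -3 + (1/2)*0 = -3 + 0 = -3)
(z*f)*D(-5, -1) = (43*(-3))*(-1)**2 = -129*1 = -129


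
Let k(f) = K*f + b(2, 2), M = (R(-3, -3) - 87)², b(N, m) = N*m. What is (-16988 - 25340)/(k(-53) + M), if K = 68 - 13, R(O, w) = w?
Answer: -42328/5189 ≈ -8.1573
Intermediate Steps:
M = 8100 (M = (-3 - 87)² = (-90)² = 8100)
K = 55
k(f) = 4 + 55*f (k(f) = 55*f + 2*2 = 55*f + 4 = 4 + 55*f)
(-16988 - 25340)/(k(-53) + M) = (-16988 - 25340)/((4 + 55*(-53)) + 8100) = -42328/((4 - 2915) + 8100) = -42328/(-2911 + 8100) = -42328/5189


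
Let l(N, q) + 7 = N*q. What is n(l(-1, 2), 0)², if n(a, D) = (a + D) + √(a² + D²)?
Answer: 0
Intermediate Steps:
l(N, q) = -7 + N*q
n(a, D) = D + a + √(D² + a²) (n(a, D) = (D + a) + √(D² + a²) = D + a + √(D² + a²))
n(l(-1, 2), 0)² = (0 + (-7 - 1*2) + √(0² + (-7 - 1*2)²))² = (0 + (-7 - 2) + √(0 + (-7 - 2)²))² = (0 - 9 + √(0 + (-9)²))² = (0 - 9 + √(0 + 81))² = (0 - 9 + √81)² = (0 - 9 + 9)² = 0² = 0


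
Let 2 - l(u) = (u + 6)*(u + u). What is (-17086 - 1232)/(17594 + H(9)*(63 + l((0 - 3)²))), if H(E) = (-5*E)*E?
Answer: -18318/100619 ≈ -0.18205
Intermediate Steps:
H(E) = -5*E²
l(u) = 2 - 2*u*(6 + u) (l(u) = 2 - (u + 6)*(u + u) = 2 - (6 + u)*2*u = 2 - 2*u*(6 + u))
(-17086 - 1232)/(17594 + H(9)*(63 + l((0 - 3)²))) = (-17086 - 1232)/(17594 + (-5*9²)*(63 + (2 - 12*(0 - 3)² - 2*(0 - 3)⁴))) = -18318/(17594 + (-5*81)*(63 + (2 - 12*(-3)² - 2*((-3)²)²))) = -18318/(17594 - 405*(63 + (2 - 12*9 - 2*9²))) = -18318/(17594 - 405*(63 + (2 - 108 - 2*81))) = -18318/(17594 - 405*(63 + (2 - 108 - 162))) = -18318/(17594 - 405*(63 - 268)) = -18318/(17594 - 405*(-205)) = -18318/(17594 + 83025) = -18318/100619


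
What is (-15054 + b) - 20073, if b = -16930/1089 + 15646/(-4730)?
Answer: -8228874572/234135 ≈ -35146.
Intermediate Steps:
b = -4414427/234135 (b = -16930*1/1089 + 15646*(-1/4730) = -16930/1089 - 7823/2365 = -4414427/234135 ≈ -18.854)
(-15054 + b) - 20073 = (-15054 - 4414427/234135) - 20073 = -3529082717/234135 - 20073 = -8228874572/234135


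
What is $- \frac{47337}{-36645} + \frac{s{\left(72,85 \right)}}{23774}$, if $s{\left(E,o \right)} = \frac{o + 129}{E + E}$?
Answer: $\frac{27010663117}{20908757520} \approx 1.2918$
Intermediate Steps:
$s{\left(E,o \right)} = \frac{129 + o}{2 E}$
$- \frac{47337}{-36645} + \frac{s{\left(72,85 \right)}}{23774} = - \frac{47337}{-36645} + \frac{\frac{1}{2} \cdot \frac{1}{72} \left(129 + 85\right)}{23774} = \left(-47337\right) \left(- \frac{1}{36645}\right) + \frac{1}{2} \cdot \frac{1}{72} \cdot 214 \cdot \frac{1}{23774} = \frac{15779}{12215} + \frac{107}{72} \cdot \frac{1}{23774} = \frac{15779}{12215} + \frac{107}{1711728} = \frac{27010663117}{20908757520}$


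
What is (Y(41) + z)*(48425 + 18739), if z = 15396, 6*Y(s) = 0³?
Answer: 1034056944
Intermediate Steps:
Y(s) = 0 (Y(s) = (⅙)*0³ = (⅙)*0 = 0)
(Y(41) + z)*(48425 + 18739) = (0 + 15396)*(48425 + 18739) = 15396*67164 = 1034056944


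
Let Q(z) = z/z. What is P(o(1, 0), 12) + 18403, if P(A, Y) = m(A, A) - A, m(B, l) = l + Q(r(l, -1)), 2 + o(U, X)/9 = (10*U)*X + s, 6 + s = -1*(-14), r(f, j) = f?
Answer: 18404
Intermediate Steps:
Q(z) = 1
s = 8 (s = -6 - 1*(-14) = -6 + 14 = 8)
o(U, X) = 54 + 90*U*X (o(U, X) = -18 + 9*((10*U)*X + 8) = -18 + 9*(10*U*X + 8) = -18 + 9*(8 + 10*U*X) = -18 + (72 + 90*U*X) = 54 + 90*U*X)
m(B, l) = 1 + l (m(B, l) = l + 1 = 1 + l)
P(A, Y) = 1 (P(A, Y) = (1 + A) - A = 1)
P(o(1, 0), 12) + 18403 = 1 + 18403 = 18404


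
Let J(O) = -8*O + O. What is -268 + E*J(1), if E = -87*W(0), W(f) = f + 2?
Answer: 950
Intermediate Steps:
W(f) = 2 + f
J(O) = -7*O
E = -174 (E = -87*(2 + 0) = -87*2 = -174)
-268 + E*J(1) = -268 - (-1218) = -268 - 174*(-7) = -268 + 1218 = 950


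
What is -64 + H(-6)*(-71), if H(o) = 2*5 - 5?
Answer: -419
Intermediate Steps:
H(o) = 5 (H(o) = 10 - 5 = 5)
-64 + H(-6)*(-71) = -64 + 5*(-71) = -64 - 355 = -419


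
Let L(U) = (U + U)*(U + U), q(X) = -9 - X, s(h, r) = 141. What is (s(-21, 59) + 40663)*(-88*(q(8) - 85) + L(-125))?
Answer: 2916506704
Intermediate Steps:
L(U) = 4*U**2 (L(U) = (2*U)*(2*U) = 4*U**2)
(s(-21, 59) + 40663)*(-88*(q(8) - 85) + L(-125)) = (141 + 40663)*(-88*((-9 - 1*8) - 85) + 4*(-125)**2) = 40804*(-88*((-9 - 8) - 85) + 4*15625) = 40804*(-88*(-17 - 85) + 62500) = 40804*(-88*(-102) + 62500) = 40804*(8976 + 62500) = 40804*71476 = 2916506704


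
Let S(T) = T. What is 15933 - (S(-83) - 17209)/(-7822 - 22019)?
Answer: 158479787/9947 ≈ 15932.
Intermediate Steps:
15933 - (S(-83) - 17209)/(-7822 - 22019) = 15933 - (-83 - 17209)/(-7822 - 22019) = 15933 - (-17292)/(-29841) = 15933 - (-17292)*(-1)/29841 = 15933 - 1*5764/9947 = 15933 - 5764/9947 = 158479787/9947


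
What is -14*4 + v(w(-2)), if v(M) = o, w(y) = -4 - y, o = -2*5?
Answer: -66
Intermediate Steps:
o = -10
v(M) = -10
-14*4 + v(w(-2)) = -14*4 - 10 = -56 - 10 = -66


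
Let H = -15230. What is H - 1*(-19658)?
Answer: 4428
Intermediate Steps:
H - 1*(-19658) = -15230 - 1*(-19658) = -15230 + 19658 = 4428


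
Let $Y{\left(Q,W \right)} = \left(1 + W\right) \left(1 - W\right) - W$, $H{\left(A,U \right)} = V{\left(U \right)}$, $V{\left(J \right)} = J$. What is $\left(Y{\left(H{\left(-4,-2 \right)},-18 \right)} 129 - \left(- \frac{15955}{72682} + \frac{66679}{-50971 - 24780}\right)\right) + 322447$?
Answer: $\frac{1558690413362847}{5505734182} \approx 2.831 \cdot 10^{5}$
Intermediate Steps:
$H{\left(A,U \right)} = U$
$Y{\left(Q,W \right)} = - W + \left(1 + W\right) \left(1 - W\right)$
$\left(Y{\left(H{\left(-4,-2 \right)},-18 \right)} 129 - \left(- \frac{15955}{72682} + \frac{66679}{-50971 - 24780}\right)\right) + 322447 = \left(\left(1 - -18 - \left(-18\right)^{2}\right) 129 - \left(- \frac{15955}{72682} + \frac{66679}{-50971 - 24780}\right)\right) + 322447 = \left(\left(1 + 18 - 324\right) 129 + \left(- \frac{66679}{-75751} + 31910 \cdot \frac{1}{145364}\right)\right) + 322447 = \left(\left(1 + 18 - 324\right) 129 + \left(\left(-66679\right) \left(- \frac{1}{75751}\right) + \frac{15955}{72682}\right)\right) + 322447 = \left(\left(-305\right) 129 + \left(\frac{66679}{75751} + \frac{15955}{72682}\right)\right) + 322447 = \left(-39345 + \frac{6054970283}{5505734182}\right) + 322447 = - \frac{216617056420507}{5505734182} + 322447 = \frac{1558690413362847}{5505734182}$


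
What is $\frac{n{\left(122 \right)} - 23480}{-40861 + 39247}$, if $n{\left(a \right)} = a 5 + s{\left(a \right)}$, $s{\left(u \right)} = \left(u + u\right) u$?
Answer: $- \frac{3449}{807} \approx -4.2739$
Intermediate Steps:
$s{\left(u \right)} = 2 u^{2}$ ($s{\left(u \right)} = 2 u u = 2 u^{2}$)
$n{\left(a \right)} = 2 a^{2} + 5 a$ ($n{\left(a \right)} = a 5 + 2 a^{2} = 5 a + 2 a^{2} = 2 a^{2} + 5 a$)
$\frac{n{\left(122 \right)} - 23480}{-40861 + 39247} = \frac{122 \left(5 + 2 \cdot 122\right) - 23480}{-40861 + 39247} = \frac{122 \left(5 + 244\right) - 23480}{-1614} = \left(122 \cdot 249 - 23480\right) \left(- \frac{1}{1614}\right) = \left(30378 - 23480\right) \left(- \frac{1}{1614}\right) = 6898 \left(- \frac{1}{1614}\right) = - \frac{3449}{807}$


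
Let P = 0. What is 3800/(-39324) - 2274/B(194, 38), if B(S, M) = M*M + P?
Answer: -11863747/7097982 ≈ -1.6714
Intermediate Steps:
B(S, M) = M² (B(S, M) = M*M + 0 = M² + 0 = M²)
3800/(-39324) - 2274/B(194, 38) = 3800/(-39324) - 2274/(38²) = 3800*(-1/39324) - 2274/1444 = -950/9831 - 2274*1/1444 = -950/9831 - 1137/722 = -11863747/7097982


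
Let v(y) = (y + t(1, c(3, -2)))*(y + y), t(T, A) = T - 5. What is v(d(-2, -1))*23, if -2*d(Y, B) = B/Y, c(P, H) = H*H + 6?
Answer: 391/8 ≈ 48.875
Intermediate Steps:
c(P, H) = 6 + H**2 (c(P, H) = H**2 + 6 = 6 + H**2)
t(T, A) = -5 + T
d(Y, B) = -B/(2*Y)
v(y) = 2*y*(-4 + y) (v(y) = (y + (-5 + 1))*(y + y) = (y - 4)*(2*y) = (-4 + y)*(2*y) = 2*y*(-4 + y))
v(d(-2, -1))*23 = (2*(-1/2*(-1)/(-2))*(-4 - 1/2*(-1)/(-2)))*23 = (2*(-1/2*(-1)*(-1/2))*(-4 - 1/2*(-1)*(-1/2)))*23 = (2*(-1/4)*(-4 - 1/4))*23 = (2*(-1/4)*(-17/4))*23 = (17/8)*23 = 391/8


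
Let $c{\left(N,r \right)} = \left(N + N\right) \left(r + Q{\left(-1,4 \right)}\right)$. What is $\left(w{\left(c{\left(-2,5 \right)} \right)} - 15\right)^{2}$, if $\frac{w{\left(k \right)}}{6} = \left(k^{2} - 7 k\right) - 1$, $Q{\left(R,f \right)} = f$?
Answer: $85877289$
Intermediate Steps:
$c{\left(N,r \right)} = 2 N \left(4 + r\right)$ ($c{\left(N,r \right)} = \left(N + N\right) \left(r + 4\right) = 2 N \left(4 + r\right)$)
$w{\left(k \right)} = -6 - 42 k + 6 k^{2}$ ($w{\left(k \right)} = 6 \left(\left(k^{2} - 7 k\right) - 1\right) = 6 \left(-1 + k^{2} - 7 k\right) = -6 - 42 k + 6 k^{2}$)
$\left(w{\left(c{\left(-2,5 \right)} \right)} - 15\right)^{2} = \left(\left(-6 - 42 \cdot 2 \left(-2\right) \left(4 + 5\right) + 6 \left(2 \left(-2\right) \left(4 + 5\right)\right)^{2}\right) - 15\right)^{2} = \left(\left(-6 - 42 \cdot 2 \left(-2\right) 9 + 6 \left(2 \left(-2\right) 9\right)^{2}\right) - 15\right)^{2} = \left(\left(-6 - -1512 + 6 \left(-36\right)^{2}\right) - 15\right)^{2} = \left(\left(-6 + 1512 + 6 \cdot 1296\right) - 15\right)^{2} = \left(\left(-6 + 1512 + 7776\right) - 15\right)^{2} = \left(9282 - 15\right)^{2} = 9267^{2} = 85877289$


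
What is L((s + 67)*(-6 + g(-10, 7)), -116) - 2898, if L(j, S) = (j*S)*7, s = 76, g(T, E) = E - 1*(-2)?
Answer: -351246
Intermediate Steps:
g(T, E) = 2 + E (g(T, E) = E + 2 = 2 + E)
L(j, S) = 7*S*j (L(j, S) = (S*j)*7 = 7*S*j)
L((s + 67)*(-6 + g(-10, 7)), -116) - 2898 = 7*(-116)*((76 + 67)*(-6 + (2 + 7))) - 2898 = 7*(-116)*(143*(-6 + 9)) - 2898 = 7*(-116)*(143*3) - 2898 = 7*(-116)*429 - 2898 = -348348 - 2898 = -351246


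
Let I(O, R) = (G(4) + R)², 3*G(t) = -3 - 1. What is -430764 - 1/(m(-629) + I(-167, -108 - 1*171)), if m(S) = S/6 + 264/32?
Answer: -1217187004344/2825647 ≈ -4.3076e+5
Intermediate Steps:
G(t) = -4/3 (G(t) = (-3 - 1)/3 = (⅓)*(-4) = -4/3)
I(O, R) = (-4/3 + R)²
m(S) = 33/4 + S/6 (m(S) = S*(⅙) + 264*(1/32) = S/6 + 33/4 = 33/4 + S/6)
-430764 - 1/(m(-629) + I(-167, -108 - 1*171)) = -430764 - 1/((33/4 + (⅙)*(-629)) + (-4 + 3*(-108 - 1*171))²/9) = -430764 - 1/((33/4 - 629/6) + (-4 + 3*(-108 - 171))²/9) = -430764 - 1/(-1159/12 + (-4 + 3*(-279))²/9) = -430764 - 1/(-1159/12 + (-4 - 837)²/9) = -430764 - 1/(-1159/12 + (⅑)*(-841)²) = -430764 - 1/(-1159/12 + (⅑)*707281) = -430764 - 1/(-1159/12 + 707281/9) = -430764 - 1/2825647/36 = -430764 - 1*36/2825647 = -430764 - 36/2825647 = -1217187004344/2825647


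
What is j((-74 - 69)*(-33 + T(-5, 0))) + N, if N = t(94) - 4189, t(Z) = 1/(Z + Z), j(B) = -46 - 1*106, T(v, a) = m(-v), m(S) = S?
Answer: -816107/188 ≈ -4341.0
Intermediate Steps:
T(v, a) = -v
j(B) = -152 (j(B) = -46 - 106 = -152)
t(Z) = 1/(2*Z)
N = -787531/188 (N = (½)/94 - 4189 = (½)*(1/94) - 4189 = 1/188 - 4189 = -787531/188 ≈ -4189.0)
j((-74 - 69)*(-33 + T(-5, 0))) + N = -152 - 787531/188 = -816107/188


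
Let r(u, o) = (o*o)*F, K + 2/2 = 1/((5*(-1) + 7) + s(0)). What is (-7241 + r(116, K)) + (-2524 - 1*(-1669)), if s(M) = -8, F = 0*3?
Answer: -8096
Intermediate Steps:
F = 0
K = -7/6 (K = -1 + 1/((5*(-1) + 7) - 8) = -1 + 1/((-5 + 7) - 8) = -1 + 1/(2 - 8) = -1 + 1/(-6) = -1 - ⅙ = -7/6 ≈ -1.1667)
r(u, o) = 0 (r(u, o) = (o*o)*0 = o²*0 = 0)
(-7241 + r(116, K)) + (-2524 - 1*(-1669)) = (-7241 + 0) + (-2524 - 1*(-1669)) = -7241 + (-2524 + 1669) = -7241 - 855 = -8096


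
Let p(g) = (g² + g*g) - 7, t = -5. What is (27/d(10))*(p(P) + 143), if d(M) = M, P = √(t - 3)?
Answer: 324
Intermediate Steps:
P = 2*I*√2 (P = √(-5 - 3) = √(-8) = 2*I*√2 ≈ 2.8284*I)
p(g) = -7 + 2*g² (p(g) = (g² + g²) - 7 = 2*g² - 7 = -7 + 2*g²)
(27/d(10))*(p(P) + 143) = (27/10)*((-7 + 2*(2*I*√2)²) + 143) = (27*(⅒))*((-7 + 2*(-8)) + 143) = 27*((-7 - 16) + 143)/10 = 27*(-23 + 143)/10 = (27/10)*120 = 324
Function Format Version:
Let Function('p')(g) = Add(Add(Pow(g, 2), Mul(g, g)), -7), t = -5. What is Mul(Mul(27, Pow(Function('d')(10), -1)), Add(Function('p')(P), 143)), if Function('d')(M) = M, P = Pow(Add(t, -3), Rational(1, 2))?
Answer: 324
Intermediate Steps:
P = Mul(2, I, Pow(2, Rational(1, 2))) (P = Pow(Add(-5, -3), Rational(1, 2)) = Pow(-8, Rational(1, 2)) = Mul(2, I, Pow(2, Rational(1, 2))) ≈ Mul(2.8284, I))
Function('p')(g) = Add(-7, Mul(2, Pow(g, 2))) (Function('p')(g) = Add(Add(Pow(g, 2), Pow(g, 2)), -7) = Add(Mul(2, Pow(g, 2)), -7) = Add(-7, Mul(2, Pow(g, 2))))
Mul(Mul(27, Pow(Function('d')(10), -1)), Add(Function('p')(P), 143)) = Mul(Mul(27, Pow(10, -1)), Add(Add(-7, Mul(2, Pow(Mul(2, I, Pow(2, Rational(1, 2))), 2))), 143)) = Mul(Mul(27, Rational(1, 10)), Add(Add(-7, Mul(2, -8)), 143)) = Mul(Rational(27, 10), Add(Add(-7, -16), 143)) = Mul(Rational(27, 10), Add(-23, 143)) = Mul(Rational(27, 10), 120) = 324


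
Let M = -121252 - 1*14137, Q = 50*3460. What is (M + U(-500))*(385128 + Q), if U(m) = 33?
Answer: -75545973568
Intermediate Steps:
Q = 173000
M = -135389 (M = -121252 - 14137 = -135389)
(M + U(-500))*(385128 + Q) = (-135389 + 33)*(385128 + 173000) = -135356*558128 = -75545973568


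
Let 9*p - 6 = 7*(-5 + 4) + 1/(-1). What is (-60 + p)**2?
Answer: 293764/81 ≈ 3626.7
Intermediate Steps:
p = -2/9 (p = 2/3 + (7*(-5 + 4) + 1/(-1))/9 = 2/3 + (7*(-1) - 1)/9 = 2/3 + (-7 - 1)/9 = 2/3 + (1/9)*(-8) = 2/3 - 8/9 = -2/9 ≈ -0.22222)
(-60 + p)**2 = (-60 - 2/9)**2 = (-542/9)**2 = 293764/81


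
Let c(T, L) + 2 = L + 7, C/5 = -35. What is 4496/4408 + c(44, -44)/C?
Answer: 119839/96425 ≈ 1.2428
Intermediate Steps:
C = -175 (C = 5*(-35) = -175)
c(T, L) = 5 + L (c(T, L) = -2 + (L + 7) = -2 + (7 + L) = 5 + L)
4496/4408 + c(44, -44)/C = 4496/4408 + (5 - 44)/(-175) = 4496*(1/4408) - 39*(-1/175) = 562/551 + 39/175 = 119839/96425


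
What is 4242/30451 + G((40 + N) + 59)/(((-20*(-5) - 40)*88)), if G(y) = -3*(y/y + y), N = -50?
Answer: 594337/5359376 ≈ 0.11090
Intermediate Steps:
G(y) = -3 - 3*y (G(y) = -3*(1 + y) = -3 - 3*y)
4242/30451 + G((40 + N) + 59)/(((-20*(-5) - 40)*88)) = 4242/30451 + (-3 - 3*((40 - 50) + 59))/(((-20*(-5) - 40)*88)) = 4242*(1/30451) + (-3 - 3*(-10 + 59))/(((100 - 40)*88)) = 4242/30451 + (-3 - 3*49)/((60*88)) = 4242/30451 + (-3 - 147)/5280 = 4242/30451 - 150*1/5280 = 4242/30451 - 5/176 = 594337/5359376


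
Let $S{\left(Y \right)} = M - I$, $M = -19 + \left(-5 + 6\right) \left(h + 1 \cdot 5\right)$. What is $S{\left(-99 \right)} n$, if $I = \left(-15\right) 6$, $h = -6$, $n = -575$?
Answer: $-40250$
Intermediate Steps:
$I = -90$
$M = -20$ ($M = -19 + \left(-5 + 6\right) \left(-6 + 1 \cdot 5\right) = -19 + 1 \left(-6 + 5\right) = -19 + 1 \left(-1\right) = -19 - 1 = -20$)
$S{\left(Y \right)} = 70$ ($S{\left(Y \right)} = -20 - -90 = -20 + 90 = 70$)
$S{\left(-99 \right)} n = 70 \left(-575\right) = -40250$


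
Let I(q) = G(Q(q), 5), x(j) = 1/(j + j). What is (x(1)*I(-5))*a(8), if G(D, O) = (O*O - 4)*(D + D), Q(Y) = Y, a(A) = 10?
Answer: -1050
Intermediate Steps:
G(D, O) = 2*D*(-4 + O**2) (G(D, O) = (O**2 - 4)*(2*D) = (-4 + O**2)*(2*D) = 2*D*(-4 + O**2))
x(j) = 1/(2*j)
I(q) = 42*q (I(q) = 2*q*(-4 + 5**2) = 2*q*(-4 + 25) = 2*q*21 = 42*q)
(x(1)*I(-5))*a(8) = (((1/2)/1)*(42*(-5)))*10 = (((1/2)*1)*(-210))*10 = ((1/2)*(-210))*10 = -105*10 = -1050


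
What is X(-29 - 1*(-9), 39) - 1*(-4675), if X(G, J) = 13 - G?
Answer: 4708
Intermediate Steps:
X(-29 - 1*(-9), 39) - 1*(-4675) = (13 - (-29 - 1*(-9))) - 1*(-4675) = (13 - (-29 + 9)) + 4675 = (13 - 1*(-20)) + 4675 = (13 + 20) + 4675 = 33 + 4675 = 4708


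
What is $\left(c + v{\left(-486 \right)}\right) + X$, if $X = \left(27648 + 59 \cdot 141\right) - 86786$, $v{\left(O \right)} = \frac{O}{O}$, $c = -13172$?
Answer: $-63990$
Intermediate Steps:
$v{\left(O \right)} = 1$
$X = -50819$ ($X = \left(27648 + 8319\right) - 86786 = 35967 - 86786 = -50819$)
$\left(c + v{\left(-486 \right)}\right) + X = \left(-13172 + 1\right) - 50819 = -13171 - 50819 = -63990$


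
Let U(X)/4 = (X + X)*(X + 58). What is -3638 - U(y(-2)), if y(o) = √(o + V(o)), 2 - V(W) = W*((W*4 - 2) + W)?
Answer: -3446 - 928*I*√6 ≈ -3446.0 - 2273.1*I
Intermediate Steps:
V(W) = 2 - W*(-2 + 5*W) (V(W) = 2 - W*((W*4 - 2) + W) = 2 - W*((4*W - 2) + W) = 2 - W*((-2 + 4*W) + W) = 2 - W*(-2 + 5*W))
y(o) = √(2 - 5*o² + 3*o) (y(o) = √(o + (2 - 5*o² + 2*o)) = √(2 - 5*o² + 3*o))
U(X) = 8*X*(58 + X) (U(X) = 4*((X + X)*(X + 58)) = 4*((2*X)*(58 + X)) = 4*(2*X*(58 + X)) = 8*X*(58 + X))
-3638 - U(y(-2)) = -3638 - 8*√(2 - 5*(-2)² + 3*(-2))*(58 + √(2 - 5*(-2)² + 3*(-2))) = -3638 - 8*√(2 - 5*4 - 6)*(58 + √(2 - 5*4 - 6)) = -3638 - 8*√(2 - 20 - 6)*(58 + √(2 - 20 - 6)) = -3638 - 8*√(-24)*(58 + √(-24)) = -3638 - 8*2*I*√6*(58 + 2*I*√6) = -3638 - 16*I*√6*(58 + 2*I*√6)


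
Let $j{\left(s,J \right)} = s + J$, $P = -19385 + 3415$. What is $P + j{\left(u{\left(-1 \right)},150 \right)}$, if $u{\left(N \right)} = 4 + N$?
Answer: $-15817$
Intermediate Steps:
$P = -15970$
$j{\left(s,J \right)} = J + s$
$P + j{\left(u{\left(-1 \right)},150 \right)} = -15970 + \left(150 + \left(4 - 1\right)\right) = -15970 + \left(150 + 3\right) = -15970 + 153 = -15817$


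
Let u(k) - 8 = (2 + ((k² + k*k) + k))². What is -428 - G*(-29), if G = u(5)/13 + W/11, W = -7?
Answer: 975140/143 ≈ 6819.2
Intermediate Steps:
u(k) = 8 + (2 + k + 2*k²)² (u(k) = 8 + (2 + ((k² + k*k) + k))² = 8 + (2 + ((k² + k²) + k))² = 8 + (2 + (2*k² + k))² = 8 + (2 + (k + 2*k²))² = 8 + (2 + k + 2*k²)²)
G = 35736/143 (G = (8 + (2 + 5 + 2*5²)²)/13 - 7/11 = (8 + (2 + 5 + 2*25)²)*(1/13) - 7*1/11 = (8 + (2 + 5 + 50)²)*(1/13) - 7/11 = (8 + 57²)*(1/13) - 7/11 = (8 + 3249)*(1/13) - 7/11 = 3257*(1/13) - 7/11 = 3257/13 - 7/11 = 35736/143 ≈ 249.90)
-428 - G*(-29) = -428 - 35736*(-29)/143 = -428 - 1*(-1036344/143) = -428 + 1036344/143 = 975140/143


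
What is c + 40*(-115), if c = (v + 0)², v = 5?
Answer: -4575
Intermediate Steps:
c = 25 (c = (5 + 0)² = 5² = 25)
c + 40*(-115) = 25 + 40*(-115) = 25 - 4600 = -4575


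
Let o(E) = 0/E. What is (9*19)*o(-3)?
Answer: 0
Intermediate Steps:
o(E) = 0
(9*19)*o(-3) = (9*19)*0 = 171*0 = 0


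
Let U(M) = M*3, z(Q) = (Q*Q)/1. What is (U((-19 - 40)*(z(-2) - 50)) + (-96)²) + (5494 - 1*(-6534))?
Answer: 29386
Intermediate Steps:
z(Q) = Q² (z(Q) = Q²*1 = Q²)
U(M) = 3*M
(U((-19 - 40)*(z(-2) - 50)) + (-96)²) + (5494 - 1*(-6534)) = (3*((-19 - 40)*((-2)² - 50)) + (-96)²) + (5494 - 1*(-6534)) = (3*(-59*(4 - 50)) + 9216) + (5494 + 6534) = (3*(-59*(-46)) + 9216) + 12028 = (3*2714 + 9216) + 12028 = (8142 + 9216) + 12028 = 17358 + 12028 = 29386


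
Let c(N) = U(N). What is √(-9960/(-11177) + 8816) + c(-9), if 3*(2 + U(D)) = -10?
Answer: -16/3 + 2*√275363255846/11177 ≈ 88.565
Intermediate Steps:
U(D) = -16/3 (U(D) = -2 + (⅓)*(-10) = -2 - 10/3 = -16/3)
c(N) = -16/3
√(-9960/(-11177) + 8816) + c(-9) = √(-9960/(-11177) + 8816) - 16/3 = √(-9960*(-1/11177) + 8816) - 16/3 = √(9960/11177 + 8816) - 16/3 = √(98546392/11177) - 16/3 = 2*√275363255846/11177 - 16/3 = -16/3 + 2*√275363255846/11177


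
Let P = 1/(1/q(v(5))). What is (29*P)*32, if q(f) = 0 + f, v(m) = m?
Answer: 4640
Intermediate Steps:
q(f) = f
P = 5 (P = 1/(1/5) = 1/(⅕) = 5)
(29*P)*32 = (29*5)*32 = 145*32 = 4640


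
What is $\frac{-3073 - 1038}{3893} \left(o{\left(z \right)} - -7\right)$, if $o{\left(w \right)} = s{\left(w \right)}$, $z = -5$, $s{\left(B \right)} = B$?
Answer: $- \frac{8222}{3893} \approx -2.112$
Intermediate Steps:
$o{\left(w \right)} = w$
$\frac{-3073 - 1038}{3893} \left(o{\left(z \right)} - -7\right) = \frac{-3073 - 1038}{3893} \left(-5 - -7\right) = \left(-3073 - 1038\right) \frac{1}{3893} \left(-5 + 7\right) = \left(-4111\right) \frac{1}{3893} \cdot 2 = \left(- \frac{4111}{3893}\right) 2 = - \frac{8222}{3893}$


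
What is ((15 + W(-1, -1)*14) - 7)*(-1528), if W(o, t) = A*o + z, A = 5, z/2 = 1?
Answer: 51952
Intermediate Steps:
z = 2 (z = 2*1 = 2)
W(o, t) = 2 + 5*o (W(o, t) = 5*o + 2 = 2 + 5*o)
((15 + W(-1, -1)*14) - 7)*(-1528) = ((15 + (2 + 5*(-1))*14) - 7)*(-1528) = ((15 + (2 - 5)*14) - 7)*(-1528) = ((15 - 3*14) - 7)*(-1528) = ((15 - 42) - 7)*(-1528) = (-27 - 7)*(-1528) = -34*(-1528) = 51952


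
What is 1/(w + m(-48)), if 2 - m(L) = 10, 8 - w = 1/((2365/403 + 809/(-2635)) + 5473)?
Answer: -187668123/34255 ≈ -5478.6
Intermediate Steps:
w = 1501310729/187668123 (w = 8 - 1/((2365/403 + 809/(-2635)) + 5473) = 8 - 1/((2365*(1/403) + 809*(-1/2635)) + 5473) = 8 - 1/((2365/403 - 809/2635) + 5473) = 8 - 1/(190508/34255 + 5473) = 8 - 1/187668123/34255 = 8 - 1*34255/187668123 = 8 - 34255/187668123 = 1501310729/187668123 ≈ 7.9998)
m(L) = -8 (m(L) = 2 - 1*10 = 2 - 10 = -8)
1/(w + m(-48)) = 1/(1501310729/187668123 - 8) = 1/(-34255/187668123) = -187668123/34255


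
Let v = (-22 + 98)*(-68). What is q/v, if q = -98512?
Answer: 6157/323 ≈ 19.062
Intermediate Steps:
v = -5168 (v = 76*(-68) = -5168)
q/v = -98512/(-5168) = -98512*(-1/5168) = 6157/323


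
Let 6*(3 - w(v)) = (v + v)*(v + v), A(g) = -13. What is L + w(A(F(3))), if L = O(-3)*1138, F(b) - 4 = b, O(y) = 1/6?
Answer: 80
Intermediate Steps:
O(y) = 1/6
F(b) = 4 + b
w(v) = 3 - 2*v**2/3 (w(v) = 3 - (v + v)*(v + v)/6 = 3 - 2*v*2*v/6 = 3 - 2*v**2/3)
L = 569/3 (L = (1/6)*1138 = 569/3 ≈ 189.67)
L + w(A(F(3))) = 569/3 + (3 - 2/3*(-13)**2) = 569/3 + (3 - 2/3*169) = 569/3 + (3 - 338/3) = 569/3 - 329/3 = 80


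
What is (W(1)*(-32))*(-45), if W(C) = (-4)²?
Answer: 23040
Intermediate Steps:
W(C) = 16
(W(1)*(-32))*(-45) = (16*(-32))*(-45) = -512*(-45) = 23040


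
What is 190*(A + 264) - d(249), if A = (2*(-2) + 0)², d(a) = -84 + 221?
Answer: 53063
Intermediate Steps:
d(a) = 137
A = 16 (A = (-4 + 0)² = (-4)² = 16)
190*(A + 264) - d(249) = 190*(16 + 264) - 1*137 = 190*280 - 137 = 53200 - 137 = 53063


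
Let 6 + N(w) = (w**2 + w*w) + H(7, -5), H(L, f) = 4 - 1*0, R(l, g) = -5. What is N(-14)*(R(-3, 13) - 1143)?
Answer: -447720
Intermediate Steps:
H(L, f) = 4 (H(L, f) = 4 + 0 = 4)
N(w) = -2 + 2*w**2 (N(w) = -6 + ((w**2 + w*w) + 4) = -6 + ((w**2 + w**2) + 4) = -6 + (2*w**2 + 4) = -6 + (4 + 2*w**2) = -2 + 2*w**2)
N(-14)*(R(-3, 13) - 1143) = (-2 + 2*(-14)**2)*(-5 - 1143) = (-2 + 2*196)*(-1148) = (-2 + 392)*(-1148) = 390*(-1148) = -447720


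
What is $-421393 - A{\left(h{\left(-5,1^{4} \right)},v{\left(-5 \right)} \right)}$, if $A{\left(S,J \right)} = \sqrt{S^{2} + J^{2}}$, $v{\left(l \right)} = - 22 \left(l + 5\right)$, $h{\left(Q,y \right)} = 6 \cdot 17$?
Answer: $-421495$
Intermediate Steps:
$h{\left(Q,y \right)} = 102$
$v{\left(l \right)} = -110 - 22 l$ ($v{\left(l \right)} = - 22 \left(5 + l\right) = -110 - 22 l$)
$A{\left(S,J \right)} = \sqrt{J^{2} + S^{2}}$
$-421393 - A{\left(h{\left(-5,1^{4} \right)},v{\left(-5 \right)} \right)} = -421393 - \sqrt{\left(-110 - -110\right)^{2} + 102^{2}} = -421393 - \sqrt{\left(-110 + 110\right)^{2} + 10404} = -421393 - \sqrt{0^{2} + 10404} = -421393 - \sqrt{0 + 10404} = -421393 - \sqrt{10404} = -421393 - 102 = -421495$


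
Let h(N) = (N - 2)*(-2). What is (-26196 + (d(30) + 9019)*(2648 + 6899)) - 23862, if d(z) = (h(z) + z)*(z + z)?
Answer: 71161015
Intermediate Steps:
h(N) = 4 - 2*N (h(N) = (-2 + N)*(-2) = 4 - 2*N)
d(z) = 2*z*(4 - z) (d(z) = ((4 - 2*z) + z)*(z + z) = (4 - z)*(2*z) = 2*z*(4 - z))
(-26196 + (d(30) + 9019)*(2648 + 6899)) - 23862 = (-26196 + (2*30*(4 - 1*30) + 9019)*(2648 + 6899)) - 23862 = (-26196 + (2*30*(4 - 30) + 9019)*9547) - 23862 = (-26196 + (2*30*(-26) + 9019)*9547) - 23862 = (-26196 + (-1560 + 9019)*9547) - 23862 = (-26196 + 7459*9547) - 23862 = (-26196 + 71211073) - 23862 = 71184877 - 23862 = 71161015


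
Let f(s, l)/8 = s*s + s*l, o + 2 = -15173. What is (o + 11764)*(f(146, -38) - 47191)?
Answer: -269308683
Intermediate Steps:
o = -15175 (o = -2 - 15173 = -15175)
f(s, l) = 8*s**2 + 8*l*s (f(s, l) = 8*(s*s + s*l) = 8*(s**2 + l*s) = 8*s**2 + 8*l*s)
(o + 11764)*(f(146, -38) - 47191) = (-15175 + 11764)*(8*146*(-38 + 146) - 47191) = -3411*(8*146*108 - 47191) = -3411*(126144 - 47191) = -3411*78953 = -269308683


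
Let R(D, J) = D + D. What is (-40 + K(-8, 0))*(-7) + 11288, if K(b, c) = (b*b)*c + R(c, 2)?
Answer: 11568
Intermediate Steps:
R(D, J) = 2*D
K(b, c) = 2*c + c*b² (K(b, c) = (b*b)*c + 2*c = b²*c + 2*c = c*b² + 2*c = 2*c + c*b²)
(-40 + K(-8, 0))*(-7) + 11288 = (-40 + 0*(2 + (-8)²))*(-7) + 11288 = (-40 + 0*(2 + 64))*(-7) + 11288 = (-40 + 0*66)*(-7) + 11288 = (-40 + 0)*(-7) + 11288 = -40*(-7) + 11288 = 280 + 11288 = 11568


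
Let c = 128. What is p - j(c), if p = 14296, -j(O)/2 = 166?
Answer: 14628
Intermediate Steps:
j(O) = -332 (j(O) = -2*166 = -332)
p - j(c) = 14296 - 1*(-332) = 14296 + 332 = 14628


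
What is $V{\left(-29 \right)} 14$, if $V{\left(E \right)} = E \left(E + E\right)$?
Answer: $23548$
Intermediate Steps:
$V{\left(E \right)} = 2 E^{2}$ ($V{\left(E \right)} = E 2 E = 2 E^{2}$)
$V{\left(-29 \right)} 14 = 2 \left(-29\right)^{2} \cdot 14 = 2 \cdot 841 \cdot 14 = 1682 \cdot 14 = 23548$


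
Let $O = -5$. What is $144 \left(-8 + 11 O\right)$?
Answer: $-9072$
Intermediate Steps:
$144 \left(-8 + 11 O\right) = 144 \left(-8 + 11 \left(-5\right)\right) = 144 \left(-8 - 55\right) = 144 \left(-63\right) = -9072$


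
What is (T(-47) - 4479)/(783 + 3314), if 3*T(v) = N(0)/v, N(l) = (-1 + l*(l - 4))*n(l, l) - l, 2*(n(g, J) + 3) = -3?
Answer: -421029/385118 ≈ -1.0932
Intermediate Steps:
n(g, J) = -9/2 (n(g, J) = -3 + (½)*(-3) = -3 - 3/2 = -9/2)
N(l) = 9/2 - l - 9*l*(-4 + l)/2 (N(l) = (-1 + l*(l - 4))*(-9/2) - l = (-1 + l*(-4 + l))*(-9/2) - l = (9/2 - 9*l*(-4 + l)/2) - l = 9/2 - l - 9*l*(-4 + l)/2)
T(v) = 3/(2*v) (T(v) = ((9/2 + 17*0 - 9/2*0²)/v)/3 = ((9/2 + 0 - 9/2*0)/v)/3 = ((9/2 + 0 + 0)/v)/3 = (9/(2*v))/3 = 3/(2*v))
(T(-47) - 4479)/(783 + 3314) = ((3/2)/(-47) - 4479)/(783 + 3314) = ((3/2)*(-1/47) - 4479)/4097 = (-3/94 - 4479)*(1/4097) = -421029/94*1/4097 = -421029/385118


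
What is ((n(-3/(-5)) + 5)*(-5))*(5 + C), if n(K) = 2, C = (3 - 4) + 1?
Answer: -175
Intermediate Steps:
C = 0 (C = -1 + 1 = 0)
((n(-3/(-5)) + 5)*(-5))*(5 + C) = ((2 + 5)*(-5))*(5 + 0) = (7*(-5))*5 = -35*5 = -175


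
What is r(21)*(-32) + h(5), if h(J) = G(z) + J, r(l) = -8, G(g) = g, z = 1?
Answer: 262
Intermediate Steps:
h(J) = 1 + J
r(21)*(-32) + h(5) = -8*(-32) + (1 + 5) = 256 + 6 = 262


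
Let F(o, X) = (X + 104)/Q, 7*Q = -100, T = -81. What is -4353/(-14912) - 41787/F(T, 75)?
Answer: 62318228709/18684736 ≈ 3335.2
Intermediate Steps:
Q = -100/7 (Q = (⅐)*(-100) = -100/7 ≈ -14.286)
F(o, X) = -182/25 - 7*X/100 (F(o, X) = (X + 104)/(-100/7) = (104 + X)*(-7/100) = -182/25 - 7*X/100)
-4353/(-14912) - 41787/F(T, 75) = -4353/(-14912) - 41787/(-182/25 - 7/100*75) = -4353*(-1/14912) - 41787/(-182/25 - 21/4) = 4353/14912 - 41787/(-1253/100) = 4353/14912 - 41787*(-100/1253) = 4353/14912 + 4178700/1253 = 62318228709/18684736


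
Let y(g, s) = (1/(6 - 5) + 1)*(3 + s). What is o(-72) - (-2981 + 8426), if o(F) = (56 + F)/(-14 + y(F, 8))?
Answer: -5447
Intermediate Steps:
y(g, s) = 6 + 2*s (y(g, s) = (1/1 + 1)*(3 + s) = (1 + 1)*(3 + s) = 2*(3 + s) = 6 + 2*s)
o(F) = 7 + F/8 (o(F) = (56 + F)/(-14 + (6 + 2*8)) = (56 + F)/(-14 + (6 + 16)) = (56 + F)/(-14 + 22) = (56 + F)/8 = (56 + F)*(⅛) = 7 + F/8)
o(-72) - (-2981 + 8426) = (7 + (⅛)*(-72)) - (-2981 + 8426) = (7 - 9) - 1*5445 = -2 - 5445 = -5447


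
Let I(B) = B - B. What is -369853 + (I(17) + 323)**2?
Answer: -265524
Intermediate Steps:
I(B) = 0
-369853 + (I(17) + 323)**2 = -369853 + (0 + 323)**2 = -369853 + 323**2 = -369853 + 104329 = -265524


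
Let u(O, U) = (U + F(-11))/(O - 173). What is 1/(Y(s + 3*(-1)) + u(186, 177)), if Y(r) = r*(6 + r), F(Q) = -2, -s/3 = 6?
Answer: 13/4270 ≈ 0.0030445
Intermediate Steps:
s = -18 (s = -3*6 = -18)
u(O, U) = (-2 + U)/(-173 + O) (u(O, U) = (U - 2)/(O - 173) = (-2 + U)/(-173 + O))
1/(Y(s + 3*(-1)) + u(186, 177)) = 1/((-18 + 3*(-1))*(6 + (-18 + 3*(-1))) + (-2 + 177)/(-173 + 186)) = 1/((-18 - 3)*(6 + (-18 - 3)) + 175/13) = 1/(-21*(6 - 21) + (1/13)*175) = 1/(-21*(-15) + 175/13) = 1/(315 + 175/13) = 1/(4270/13) = 13/4270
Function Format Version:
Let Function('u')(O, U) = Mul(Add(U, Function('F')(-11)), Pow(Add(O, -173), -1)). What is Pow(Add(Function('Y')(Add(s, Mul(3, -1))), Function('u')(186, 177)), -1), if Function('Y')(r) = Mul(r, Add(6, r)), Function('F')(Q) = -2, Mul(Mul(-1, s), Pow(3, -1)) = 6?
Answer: Rational(13, 4270) ≈ 0.0030445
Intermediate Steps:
s = -18 (s = Mul(-3, 6) = -18)
Function('u')(O, U) = Mul(Pow(Add(-173, O), -1), Add(-2, U)) (Function('u')(O, U) = Mul(Add(U, -2), Pow(Add(O, -173), -1)) = Mul(Add(-2, U), Pow(Add(-173, O), -1)) = Mul(Pow(Add(-173, O), -1), Add(-2, U)))
Pow(Add(Function('Y')(Add(s, Mul(3, -1))), Function('u')(186, 177)), -1) = Pow(Add(Mul(Add(-18, Mul(3, -1)), Add(6, Add(-18, Mul(3, -1)))), Mul(Pow(Add(-173, 186), -1), Add(-2, 177))), -1) = Pow(Add(Mul(Add(-18, -3), Add(6, Add(-18, -3))), Mul(Pow(13, -1), 175)), -1) = Pow(Add(Mul(-21, Add(6, -21)), Mul(Rational(1, 13), 175)), -1) = Pow(Add(Mul(-21, -15), Rational(175, 13)), -1) = Pow(Add(315, Rational(175, 13)), -1) = Pow(Rational(4270, 13), -1) = Rational(13, 4270)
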